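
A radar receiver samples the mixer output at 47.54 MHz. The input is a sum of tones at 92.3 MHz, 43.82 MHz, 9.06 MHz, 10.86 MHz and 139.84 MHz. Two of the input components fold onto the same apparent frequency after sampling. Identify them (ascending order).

92.3 MHz, 139.84 MHz

fs/2 = 23.77 MHz.
92.3 MHz mod fs = 44.76 MHz.
44.76 MHz > fs/2 = 23.77 MHz, folds to fs − 44.76 MHz = 2.78 MHz.
43.82 MHz > fs/2 = 23.77 MHz, folds to fs − 43.82 MHz = 3.72 MHz.
9.06 MHz ≤ fs/2 = 23.77 MHz, passes unchanged.
10.86 MHz ≤ fs/2 = 23.77 MHz, passes unchanged.
139.84 MHz mod fs = 44.76 MHz.
44.76 MHz > fs/2 = 23.77 MHz, folds to fs − 44.76 MHz = 2.78 MHz.
92.3 MHz and 139.84 MHz both map to 2.78 MHz.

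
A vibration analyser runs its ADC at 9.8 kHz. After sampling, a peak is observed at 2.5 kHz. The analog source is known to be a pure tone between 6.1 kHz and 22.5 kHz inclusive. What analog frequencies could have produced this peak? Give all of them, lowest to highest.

Frequencies that alias to 2.5 kHz are k·fs ± 2.5 kHz for integer k ≥ 0.
k=0: 2.5 kHz.
k=1: 7.3 kHz, 12.3 kHz.
k=2: 17.1 kHz, 22.1 kHz.
k=3: 26.9 kHz, 31.9 kHz.
Within [6.1 kHz, 22.5 kHz]: 7.3 kHz, 12.3 kHz, 17.1 kHz, 22.1 kHz.

7.3 kHz, 12.3 kHz, 17.1 kHz, 22.1 kHz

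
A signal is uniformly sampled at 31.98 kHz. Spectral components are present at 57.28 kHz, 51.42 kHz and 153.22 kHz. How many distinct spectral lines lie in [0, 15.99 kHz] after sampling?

2

fs/2 = 15.99 kHz.
57.28 kHz mod fs = 25.3 kHz.
25.3 kHz > fs/2 = 15.99 kHz, folds to fs − 25.3 kHz = 6.68 kHz.
51.42 kHz mod fs = 19.44 kHz.
19.44 kHz > fs/2 = 15.99 kHz, folds to fs − 19.44 kHz = 12.54 kHz.
153.22 kHz mod fs = 25.3 kHz.
25.3 kHz > fs/2 = 15.99 kHz, folds to fs − 25.3 kHz = 6.68 kHz.
Distinct values: {6.68 kHz, 12.54 kHz} → 2.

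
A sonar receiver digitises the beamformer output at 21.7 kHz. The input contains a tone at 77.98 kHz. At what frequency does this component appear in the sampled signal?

8.82 kHz

77.98 kHz mod fs = 12.88 kHz.
12.88 kHz > fs/2 = 10.85 kHz, folds to fs − 12.88 kHz = 8.82 kHz.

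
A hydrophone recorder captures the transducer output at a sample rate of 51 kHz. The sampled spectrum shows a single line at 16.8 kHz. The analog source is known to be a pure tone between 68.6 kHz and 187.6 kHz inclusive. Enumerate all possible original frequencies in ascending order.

Frequencies that alias to 16.8 kHz are k·fs ± 16.8 kHz for integer k ≥ 0.
k=0: 16.8 kHz.
k=1: 34.2 kHz, 67.8 kHz.
k=2: 85.2 kHz, 118.8 kHz.
k=3: 136.2 kHz, 169.8 kHz.
k=4: 187.2 kHz, 220.8 kHz.
k=5: 238.2 kHz, 271.8 kHz.
Within [68.6 kHz, 187.6 kHz]: 85.2 kHz, 118.8 kHz, 136.2 kHz, 169.8 kHz, 187.2 kHz.

85.2 kHz, 118.8 kHz, 136.2 kHz, 169.8 kHz, 187.2 kHz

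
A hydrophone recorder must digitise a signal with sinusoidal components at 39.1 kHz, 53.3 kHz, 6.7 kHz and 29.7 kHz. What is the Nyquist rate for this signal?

106.6 kHz

Highest-frequency component: 53.3 kHz.
Nyquist rate = 2 × 53.3 kHz = 106.6 kHz.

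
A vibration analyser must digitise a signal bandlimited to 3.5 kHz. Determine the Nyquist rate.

Nyquist rate = 2 × 3.5 kHz = 7 kHz.

7 kHz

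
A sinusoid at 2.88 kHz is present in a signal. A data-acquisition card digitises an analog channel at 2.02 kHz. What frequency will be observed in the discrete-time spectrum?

0.86 kHz

2.88 kHz mod fs = 0.86 kHz.
0.86 kHz ≤ fs/2 = 1.01 kHz, appears at 0.86 kHz.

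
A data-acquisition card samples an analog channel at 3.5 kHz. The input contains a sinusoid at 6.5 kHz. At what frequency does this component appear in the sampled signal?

6.5 kHz mod fs = 3 kHz.
3 kHz > fs/2 = 1.75 kHz, folds to fs − 3 kHz = 0.5 kHz.

0.5 kHz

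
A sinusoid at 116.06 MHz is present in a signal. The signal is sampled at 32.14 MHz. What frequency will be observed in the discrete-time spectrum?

116.06 MHz mod fs = 19.64 MHz.
19.64 MHz > fs/2 = 16.07 MHz, folds to fs − 19.64 MHz = 12.5 MHz.

12.5 MHz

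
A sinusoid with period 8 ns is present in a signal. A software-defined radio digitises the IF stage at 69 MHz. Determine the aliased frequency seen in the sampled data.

T = 8 ns → f = 1/T = 125 MHz.
125 MHz mod fs = 56 MHz.
56 MHz > fs/2 = 34.5 MHz, folds to fs − 56 MHz = 13 MHz.

13 MHz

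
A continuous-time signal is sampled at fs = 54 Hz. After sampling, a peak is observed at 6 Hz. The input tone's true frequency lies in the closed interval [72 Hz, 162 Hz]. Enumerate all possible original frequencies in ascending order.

102 Hz, 114 Hz, 156 Hz

Frequencies that alias to 6 Hz are k·fs ± 6 Hz for integer k ≥ 0.
k=0: 6 Hz.
k=1: 48 Hz, 60 Hz.
k=2: 102 Hz, 114 Hz.
k=3: 156 Hz, 168 Hz.
k=4: 210 Hz, 222 Hz.
Within [72 Hz, 162 Hz]: 102 Hz, 114 Hz, 156 Hz.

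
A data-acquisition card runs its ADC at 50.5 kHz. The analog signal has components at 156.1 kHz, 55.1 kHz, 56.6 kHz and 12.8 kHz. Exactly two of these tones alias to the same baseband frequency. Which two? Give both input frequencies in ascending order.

55.1 kHz, 156.1 kHz

fs/2 = 25.25 kHz.
156.1 kHz mod fs = 4.6 kHz.
4.6 kHz ≤ fs/2 = 25.25 kHz, appears at 4.6 kHz.
55.1 kHz mod fs = 4.6 kHz.
4.6 kHz ≤ fs/2 = 25.25 kHz, appears at 4.6 kHz.
56.6 kHz mod fs = 6.1 kHz.
6.1 kHz ≤ fs/2 = 25.25 kHz, appears at 6.1 kHz.
12.8 kHz ≤ fs/2 = 25.25 kHz, passes unchanged.
55.1 kHz and 156.1 kHz both map to 4.6 kHz.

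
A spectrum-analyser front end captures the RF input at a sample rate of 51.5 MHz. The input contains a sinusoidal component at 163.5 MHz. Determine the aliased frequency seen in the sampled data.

163.5 MHz mod fs = 9 MHz.
9 MHz ≤ fs/2 = 25.75 MHz, appears at 9 MHz.

9 MHz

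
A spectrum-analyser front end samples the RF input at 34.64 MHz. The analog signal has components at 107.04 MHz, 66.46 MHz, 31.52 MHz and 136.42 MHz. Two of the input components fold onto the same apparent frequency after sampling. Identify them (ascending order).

fs/2 = 17.32 MHz.
107.04 MHz mod fs = 3.12 MHz.
3.12 MHz ≤ fs/2 = 17.32 MHz, appears at 3.12 MHz.
66.46 MHz mod fs = 31.82 MHz.
31.82 MHz > fs/2 = 17.32 MHz, folds to fs − 31.82 MHz = 2.82 MHz.
31.52 MHz > fs/2 = 17.32 MHz, folds to fs − 31.52 MHz = 3.12 MHz.
136.42 MHz mod fs = 32.5 MHz.
32.5 MHz > fs/2 = 17.32 MHz, folds to fs − 32.5 MHz = 2.14 MHz.
31.52 MHz and 107.04 MHz both map to 3.12 MHz.

31.52 MHz, 107.04 MHz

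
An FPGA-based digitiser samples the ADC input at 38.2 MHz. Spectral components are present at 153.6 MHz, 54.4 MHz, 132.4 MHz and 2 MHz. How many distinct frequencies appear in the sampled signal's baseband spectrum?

4

fs/2 = 19.1 MHz.
153.6 MHz mod fs = 0.8 MHz.
0.8 MHz ≤ fs/2 = 19.1 MHz, appears at 0.8 MHz.
54.4 MHz mod fs = 16.2 MHz.
16.2 MHz ≤ fs/2 = 19.1 MHz, appears at 16.2 MHz.
132.4 MHz mod fs = 17.8 MHz.
17.8 MHz ≤ fs/2 = 19.1 MHz, appears at 17.8 MHz.
2 MHz ≤ fs/2 = 19.1 MHz, passes unchanged.
Distinct values: {0.8 MHz, 2 MHz, 16.2 MHz, 17.8 MHz} → 4.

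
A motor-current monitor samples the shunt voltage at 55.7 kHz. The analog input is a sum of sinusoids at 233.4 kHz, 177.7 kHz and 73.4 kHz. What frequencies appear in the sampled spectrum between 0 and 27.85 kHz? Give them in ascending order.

fs/2 = 27.85 kHz.
233.4 kHz mod fs = 10.6 kHz.
10.6 kHz ≤ fs/2 = 27.85 kHz, appears at 10.6 kHz.
177.7 kHz mod fs = 10.6 kHz.
10.6 kHz ≤ fs/2 = 27.85 kHz, appears at 10.6 kHz.
73.4 kHz mod fs = 17.7 kHz.
17.7 kHz ≤ fs/2 = 27.85 kHz, appears at 17.7 kHz.
Distinct values: {10.6 kHz, 17.7 kHz}.

10.6 kHz, 17.7 kHz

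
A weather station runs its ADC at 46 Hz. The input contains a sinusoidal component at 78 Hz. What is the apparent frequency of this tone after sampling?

14 Hz

78 Hz mod fs = 32 Hz.
32 Hz > fs/2 = 23 Hz, folds to fs − 32 Hz = 14 Hz.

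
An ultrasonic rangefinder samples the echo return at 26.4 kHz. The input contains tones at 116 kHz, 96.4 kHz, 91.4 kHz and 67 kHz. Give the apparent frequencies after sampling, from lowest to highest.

9.2 kHz, 10.4 kHz, 12.2 kHz

fs/2 = 13.2 kHz.
116 kHz mod fs = 10.4 kHz.
10.4 kHz ≤ fs/2 = 13.2 kHz, appears at 10.4 kHz.
96.4 kHz mod fs = 17.2 kHz.
17.2 kHz > fs/2 = 13.2 kHz, folds to fs − 17.2 kHz = 9.2 kHz.
91.4 kHz mod fs = 12.2 kHz.
12.2 kHz ≤ fs/2 = 13.2 kHz, appears at 12.2 kHz.
67 kHz mod fs = 14.2 kHz.
14.2 kHz > fs/2 = 13.2 kHz, folds to fs − 14.2 kHz = 12.2 kHz.
Distinct values: {9.2 kHz, 10.4 kHz, 12.2 kHz}.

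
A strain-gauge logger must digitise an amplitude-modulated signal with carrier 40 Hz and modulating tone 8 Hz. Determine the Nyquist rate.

AM sidebands sit at fc ± fm = 32 Hz and 48 Hz.
Highest-frequency component: 48 Hz.
Nyquist rate = 2 × 48 Hz = 96 Hz.

96 Hz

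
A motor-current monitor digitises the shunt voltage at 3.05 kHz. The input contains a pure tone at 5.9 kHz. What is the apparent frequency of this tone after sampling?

5.9 kHz mod fs = 2.85 kHz.
2.85 kHz > fs/2 = 1.525 kHz, folds to fs − 2.85 kHz = 0.2 kHz.

0.2 kHz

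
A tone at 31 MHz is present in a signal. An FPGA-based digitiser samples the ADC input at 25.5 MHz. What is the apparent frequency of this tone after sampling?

31 MHz mod fs = 5.5 MHz.
5.5 MHz ≤ fs/2 = 12.75 MHz, appears at 5.5 MHz.

5.5 MHz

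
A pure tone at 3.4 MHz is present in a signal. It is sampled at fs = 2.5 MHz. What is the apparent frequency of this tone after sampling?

3.4 MHz mod fs = 0.9 MHz.
0.9 MHz ≤ fs/2 = 1.25 MHz, appears at 0.9 MHz.

0.9 MHz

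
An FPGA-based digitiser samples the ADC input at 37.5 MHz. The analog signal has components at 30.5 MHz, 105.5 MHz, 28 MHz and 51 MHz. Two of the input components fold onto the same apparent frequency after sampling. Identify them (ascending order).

30.5 MHz, 105.5 MHz

fs/2 = 18.75 MHz.
30.5 MHz > fs/2 = 18.75 MHz, folds to fs − 30.5 MHz = 7 MHz.
105.5 MHz mod fs = 30.5 MHz.
30.5 MHz > fs/2 = 18.75 MHz, folds to fs − 30.5 MHz = 7 MHz.
28 MHz > fs/2 = 18.75 MHz, folds to fs − 28 MHz = 9.5 MHz.
51 MHz mod fs = 13.5 MHz.
13.5 MHz ≤ fs/2 = 18.75 MHz, appears at 13.5 MHz.
30.5 MHz and 105.5 MHz both map to 7 MHz.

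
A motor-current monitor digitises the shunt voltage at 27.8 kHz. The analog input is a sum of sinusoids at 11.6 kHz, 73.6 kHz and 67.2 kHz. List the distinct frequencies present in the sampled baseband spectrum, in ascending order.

fs/2 = 13.9 kHz.
11.6 kHz ≤ fs/2 = 13.9 kHz, passes unchanged.
73.6 kHz mod fs = 18 kHz.
18 kHz > fs/2 = 13.9 kHz, folds to fs − 18 kHz = 9.8 kHz.
67.2 kHz mod fs = 11.6 kHz.
11.6 kHz ≤ fs/2 = 13.9 kHz, appears at 11.6 kHz.
Distinct values: {9.8 kHz, 11.6 kHz}.

9.8 kHz, 11.6 kHz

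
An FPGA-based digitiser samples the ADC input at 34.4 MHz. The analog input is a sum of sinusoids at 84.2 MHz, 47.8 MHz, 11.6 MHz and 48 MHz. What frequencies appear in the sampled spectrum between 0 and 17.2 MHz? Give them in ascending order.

11.6 MHz, 13.4 MHz, 13.6 MHz, 15.4 MHz

fs/2 = 17.2 MHz.
84.2 MHz mod fs = 15.4 MHz.
15.4 MHz ≤ fs/2 = 17.2 MHz, appears at 15.4 MHz.
47.8 MHz mod fs = 13.4 MHz.
13.4 MHz ≤ fs/2 = 17.2 MHz, appears at 13.4 MHz.
11.6 MHz ≤ fs/2 = 17.2 MHz, passes unchanged.
48 MHz mod fs = 13.6 MHz.
13.6 MHz ≤ fs/2 = 17.2 MHz, appears at 13.6 MHz.
Distinct values: {11.6 MHz, 13.4 MHz, 13.6 MHz, 15.4 MHz}.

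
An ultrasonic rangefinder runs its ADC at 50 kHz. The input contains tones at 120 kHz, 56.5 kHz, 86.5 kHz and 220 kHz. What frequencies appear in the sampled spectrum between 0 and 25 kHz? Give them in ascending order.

6.5 kHz, 13.5 kHz, 20 kHz

fs/2 = 25 kHz.
120 kHz mod fs = 20 kHz.
20 kHz ≤ fs/2 = 25 kHz, appears at 20 kHz.
56.5 kHz mod fs = 6.5 kHz.
6.5 kHz ≤ fs/2 = 25 kHz, appears at 6.5 kHz.
86.5 kHz mod fs = 36.5 kHz.
36.5 kHz > fs/2 = 25 kHz, folds to fs − 36.5 kHz = 13.5 kHz.
220 kHz mod fs = 20 kHz.
20 kHz ≤ fs/2 = 25 kHz, appears at 20 kHz.
Distinct values: {6.5 kHz, 13.5 kHz, 20 kHz}.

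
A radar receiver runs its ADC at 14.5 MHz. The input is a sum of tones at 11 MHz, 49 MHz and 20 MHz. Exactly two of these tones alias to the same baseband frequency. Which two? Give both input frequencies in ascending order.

20 MHz, 49 MHz

fs/2 = 7.25 MHz.
11 MHz > fs/2 = 7.25 MHz, folds to fs − 11 MHz = 3.5 MHz.
49 MHz mod fs = 5.5 MHz.
5.5 MHz ≤ fs/2 = 7.25 MHz, appears at 5.5 MHz.
20 MHz mod fs = 5.5 MHz.
5.5 MHz ≤ fs/2 = 7.25 MHz, appears at 5.5 MHz.
20 MHz and 49 MHz both map to 5.5 MHz.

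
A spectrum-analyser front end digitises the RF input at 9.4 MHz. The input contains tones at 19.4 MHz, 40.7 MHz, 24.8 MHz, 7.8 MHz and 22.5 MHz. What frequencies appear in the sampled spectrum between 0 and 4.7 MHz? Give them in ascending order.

fs/2 = 4.7 MHz.
19.4 MHz mod fs = 0.6 MHz.
0.6 MHz ≤ fs/2 = 4.7 MHz, appears at 0.6 MHz.
40.7 MHz mod fs = 3.1 MHz.
3.1 MHz ≤ fs/2 = 4.7 MHz, appears at 3.1 MHz.
24.8 MHz mod fs = 6 MHz.
6 MHz > fs/2 = 4.7 MHz, folds to fs − 6 MHz = 3.4 MHz.
7.8 MHz > fs/2 = 4.7 MHz, folds to fs − 7.8 MHz = 1.6 MHz.
22.5 MHz mod fs = 3.7 MHz.
3.7 MHz ≤ fs/2 = 4.7 MHz, appears at 3.7 MHz.
Distinct values: {0.6 MHz, 1.6 MHz, 3.1 MHz, 3.4 MHz, 3.7 MHz}.

0.6 MHz, 1.6 MHz, 3.1 MHz, 3.4 MHz, 3.7 MHz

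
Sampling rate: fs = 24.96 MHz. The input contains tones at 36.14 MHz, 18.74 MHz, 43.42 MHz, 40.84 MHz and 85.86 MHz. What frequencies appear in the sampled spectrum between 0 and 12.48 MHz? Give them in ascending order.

fs/2 = 12.48 MHz.
36.14 MHz mod fs = 11.18 MHz.
11.18 MHz ≤ fs/2 = 12.48 MHz, appears at 11.18 MHz.
18.74 MHz > fs/2 = 12.48 MHz, folds to fs − 18.74 MHz = 6.22 MHz.
43.42 MHz mod fs = 18.46 MHz.
18.46 MHz > fs/2 = 12.48 MHz, folds to fs − 18.46 MHz = 6.5 MHz.
40.84 MHz mod fs = 15.88 MHz.
15.88 MHz > fs/2 = 12.48 MHz, folds to fs − 15.88 MHz = 9.08 MHz.
85.86 MHz mod fs = 10.98 MHz.
10.98 MHz ≤ fs/2 = 12.48 MHz, appears at 10.98 MHz.
Distinct values: {6.22 MHz, 6.5 MHz, 9.08 MHz, 10.98 MHz, 11.18 MHz}.

6.22 MHz, 6.5 MHz, 9.08 MHz, 10.98 MHz, 11.18 MHz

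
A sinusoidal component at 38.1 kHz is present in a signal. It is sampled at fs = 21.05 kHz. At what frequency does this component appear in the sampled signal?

38.1 kHz mod fs = 17.05 kHz.
17.05 kHz > fs/2 = 10.525 kHz, folds to fs − 17.05 kHz = 4 kHz.

4 kHz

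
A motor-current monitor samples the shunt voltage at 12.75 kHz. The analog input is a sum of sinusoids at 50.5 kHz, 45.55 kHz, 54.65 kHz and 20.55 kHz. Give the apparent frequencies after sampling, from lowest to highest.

fs/2 = 6.375 kHz.
50.5 kHz mod fs = 12.25 kHz.
12.25 kHz > fs/2 = 6.375 kHz, folds to fs − 12.25 kHz = 0.5 kHz.
45.55 kHz mod fs = 7.3 kHz.
7.3 kHz > fs/2 = 6.375 kHz, folds to fs − 7.3 kHz = 5.45 kHz.
54.65 kHz mod fs = 3.65 kHz.
3.65 kHz ≤ fs/2 = 6.375 kHz, appears at 3.65 kHz.
20.55 kHz mod fs = 7.8 kHz.
7.8 kHz > fs/2 = 6.375 kHz, folds to fs − 7.8 kHz = 4.95 kHz.
Distinct values: {0.5 kHz, 3.65 kHz, 4.95 kHz, 5.45 kHz}.

0.5 kHz, 3.65 kHz, 4.95 kHz, 5.45 kHz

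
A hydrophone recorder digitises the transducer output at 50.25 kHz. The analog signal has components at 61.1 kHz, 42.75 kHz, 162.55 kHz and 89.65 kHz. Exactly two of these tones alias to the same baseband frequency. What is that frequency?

fs/2 = 25.125 kHz.
61.1 kHz mod fs = 10.85 kHz.
10.85 kHz ≤ fs/2 = 25.125 kHz, appears at 10.85 kHz.
42.75 kHz > fs/2 = 25.125 kHz, folds to fs − 42.75 kHz = 7.5 kHz.
162.55 kHz mod fs = 11.8 kHz.
11.8 kHz ≤ fs/2 = 25.125 kHz, appears at 11.8 kHz.
89.65 kHz mod fs = 39.4 kHz.
39.4 kHz > fs/2 = 25.125 kHz, folds to fs − 39.4 kHz = 10.85 kHz.
61.1 kHz and 89.65 kHz both map to 10.85 kHz.

10.85 kHz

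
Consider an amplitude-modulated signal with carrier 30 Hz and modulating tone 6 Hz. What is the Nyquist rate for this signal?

72 Hz

AM sidebands sit at fc ± fm = 24 Hz and 36 Hz.
Highest-frequency component: 36 Hz.
Nyquist rate = 2 × 36 Hz = 72 Hz.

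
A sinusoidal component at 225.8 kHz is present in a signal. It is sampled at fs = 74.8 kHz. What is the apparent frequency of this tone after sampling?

225.8 kHz mod fs = 1.4 kHz.
1.4 kHz ≤ fs/2 = 37.4 kHz, appears at 1.4 kHz.

1.4 kHz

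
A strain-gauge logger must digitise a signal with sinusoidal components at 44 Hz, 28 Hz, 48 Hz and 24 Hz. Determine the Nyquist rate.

96 Hz

Highest-frequency component: 48 Hz.
Nyquist rate = 2 × 48 Hz = 96 Hz.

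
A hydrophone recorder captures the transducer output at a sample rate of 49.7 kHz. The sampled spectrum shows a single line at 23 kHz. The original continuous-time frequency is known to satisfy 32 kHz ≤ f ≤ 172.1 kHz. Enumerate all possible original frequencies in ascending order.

Frequencies that alias to 23 kHz are k·fs ± 23 kHz for integer k ≥ 0.
k=0: 23 kHz.
k=1: 26.7 kHz, 72.7 kHz.
k=2: 76.4 kHz, 122.4 kHz.
k=3: 126.1 kHz, 172.1 kHz.
k=4: 175.8 kHz, 221.8 kHz.
Within [32 kHz, 172.1 kHz]: 72.7 kHz, 76.4 kHz, 122.4 kHz, 126.1 kHz, 172.1 kHz.

72.7 kHz, 76.4 kHz, 122.4 kHz, 126.1 kHz, 172.1 kHz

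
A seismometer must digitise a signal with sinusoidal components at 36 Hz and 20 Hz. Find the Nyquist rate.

72 Hz

Highest-frequency component: 36 Hz.
Nyquist rate = 2 × 36 Hz = 72 Hz.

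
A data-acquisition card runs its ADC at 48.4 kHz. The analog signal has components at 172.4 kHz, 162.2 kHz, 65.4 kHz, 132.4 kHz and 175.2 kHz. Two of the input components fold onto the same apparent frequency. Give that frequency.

fs/2 = 24.2 kHz.
172.4 kHz mod fs = 27.2 kHz.
27.2 kHz > fs/2 = 24.2 kHz, folds to fs − 27.2 kHz = 21.2 kHz.
162.2 kHz mod fs = 17 kHz.
17 kHz ≤ fs/2 = 24.2 kHz, appears at 17 kHz.
65.4 kHz mod fs = 17 kHz.
17 kHz ≤ fs/2 = 24.2 kHz, appears at 17 kHz.
132.4 kHz mod fs = 35.6 kHz.
35.6 kHz > fs/2 = 24.2 kHz, folds to fs − 35.6 kHz = 12.8 kHz.
175.2 kHz mod fs = 30 kHz.
30 kHz > fs/2 = 24.2 kHz, folds to fs − 30 kHz = 18.4 kHz.
65.4 kHz and 162.2 kHz both map to 17 kHz.

17 kHz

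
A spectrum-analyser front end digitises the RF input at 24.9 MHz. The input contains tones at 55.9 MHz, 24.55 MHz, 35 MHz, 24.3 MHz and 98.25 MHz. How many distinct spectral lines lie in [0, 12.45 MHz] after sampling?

fs/2 = 12.45 MHz.
55.9 MHz mod fs = 6.1 MHz.
6.1 MHz ≤ fs/2 = 12.45 MHz, appears at 6.1 MHz.
24.55 MHz > fs/2 = 12.45 MHz, folds to fs − 24.55 MHz = 0.35 MHz.
35 MHz mod fs = 10.1 MHz.
10.1 MHz ≤ fs/2 = 12.45 MHz, appears at 10.1 MHz.
24.3 MHz > fs/2 = 12.45 MHz, folds to fs − 24.3 MHz = 0.6 MHz.
98.25 MHz mod fs = 23.55 MHz.
23.55 MHz > fs/2 = 12.45 MHz, folds to fs − 23.55 MHz = 1.35 MHz.
Distinct values: {0.35 MHz, 0.6 MHz, 1.35 MHz, 6.1 MHz, 10.1 MHz} → 5.

5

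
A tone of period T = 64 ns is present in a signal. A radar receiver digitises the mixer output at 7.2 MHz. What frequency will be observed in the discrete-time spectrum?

1.225 MHz

T = 64 ns → f = 1/T = 15.625 MHz.
15.625 MHz mod fs = 1.225 MHz.
1.225 MHz ≤ fs/2 = 3.6 MHz, appears at 1.225 MHz.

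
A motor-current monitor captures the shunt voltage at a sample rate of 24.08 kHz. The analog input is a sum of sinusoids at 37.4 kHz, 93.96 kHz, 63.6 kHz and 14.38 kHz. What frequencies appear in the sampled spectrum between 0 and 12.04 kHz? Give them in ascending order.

fs/2 = 12.04 kHz.
37.4 kHz mod fs = 13.32 kHz.
13.32 kHz > fs/2 = 12.04 kHz, folds to fs − 13.32 kHz = 10.76 kHz.
93.96 kHz mod fs = 21.72 kHz.
21.72 kHz > fs/2 = 12.04 kHz, folds to fs − 21.72 kHz = 2.36 kHz.
63.6 kHz mod fs = 15.44 kHz.
15.44 kHz > fs/2 = 12.04 kHz, folds to fs − 15.44 kHz = 8.64 kHz.
14.38 kHz > fs/2 = 12.04 kHz, folds to fs − 14.38 kHz = 9.7 kHz.
Distinct values: {2.36 kHz, 8.64 kHz, 9.7 kHz, 10.76 kHz}.

2.36 kHz, 8.64 kHz, 9.7 kHz, 10.76 kHz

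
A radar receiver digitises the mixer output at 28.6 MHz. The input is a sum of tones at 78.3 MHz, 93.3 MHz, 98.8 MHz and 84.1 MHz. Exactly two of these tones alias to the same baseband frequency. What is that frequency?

fs/2 = 14.3 MHz.
78.3 MHz mod fs = 21.1 MHz.
21.1 MHz > fs/2 = 14.3 MHz, folds to fs − 21.1 MHz = 7.5 MHz.
93.3 MHz mod fs = 7.5 MHz.
7.5 MHz ≤ fs/2 = 14.3 MHz, appears at 7.5 MHz.
98.8 MHz mod fs = 13 MHz.
13 MHz ≤ fs/2 = 14.3 MHz, appears at 13 MHz.
84.1 MHz mod fs = 26.9 MHz.
26.9 MHz > fs/2 = 14.3 MHz, folds to fs − 26.9 MHz = 1.7 MHz.
78.3 MHz and 93.3 MHz both map to 7.5 MHz.

7.5 MHz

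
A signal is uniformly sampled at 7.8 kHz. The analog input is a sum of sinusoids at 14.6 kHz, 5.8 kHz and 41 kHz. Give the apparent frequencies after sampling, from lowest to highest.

fs/2 = 3.9 kHz.
14.6 kHz mod fs = 6.8 kHz.
6.8 kHz > fs/2 = 3.9 kHz, folds to fs − 6.8 kHz = 1 kHz.
5.8 kHz > fs/2 = 3.9 kHz, folds to fs − 5.8 kHz = 2 kHz.
41 kHz mod fs = 2 kHz.
2 kHz ≤ fs/2 = 3.9 kHz, appears at 2 kHz.
Distinct values: {1 kHz, 2 kHz}.

1 kHz, 2 kHz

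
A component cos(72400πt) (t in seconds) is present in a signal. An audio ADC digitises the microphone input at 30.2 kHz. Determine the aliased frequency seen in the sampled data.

ω = 72400π rad/s → f = ω/(2π) = 36200 Hz = 36.2 kHz.
36.2 kHz mod fs = 6 kHz.
6 kHz ≤ fs/2 = 15.1 kHz, appears at 6 kHz.

6 kHz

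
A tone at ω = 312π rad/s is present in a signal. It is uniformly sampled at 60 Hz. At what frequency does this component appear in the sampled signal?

24 Hz

ω = 312π rad/s → f = ω/(2π) = 156 Hz.
156 Hz mod fs = 36 Hz.
36 Hz > fs/2 = 30 Hz, folds to fs − 36 Hz = 24 Hz.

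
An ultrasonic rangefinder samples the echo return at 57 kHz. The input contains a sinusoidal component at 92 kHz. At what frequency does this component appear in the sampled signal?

92 kHz mod fs = 35 kHz.
35 kHz > fs/2 = 28.5 kHz, folds to fs − 35 kHz = 22 kHz.

22 kHz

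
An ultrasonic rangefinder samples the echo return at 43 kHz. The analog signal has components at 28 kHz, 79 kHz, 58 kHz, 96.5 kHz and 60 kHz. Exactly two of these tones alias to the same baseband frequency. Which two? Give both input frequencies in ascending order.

fs/2 = 21.5 kHz.
28 kHz > fs/2 = 21.5 kHz, folds to fs − 28 kHz = 15 kHz.
79 kHz mod fs = 36 kHz.
36 kHz > fs/2 = 21.5 kHz, folds to fs − 36 kHz = 7 kHz.
58 kHz mod fs = 15 kHz.
15 kHz ≤ fs/2 = 21.5 kHz, appears at 15 kHz.
96.5 kHz mod fs = 10.5 kHz.
10.5 kHz ≤ fs/2 = 21.5 kHz, appears at 10.5 kHz.
60 kHz mod fs = 17 kHz.
17 kHz ≤ fs/2 = 21.5 kHz, appears at 17 kHz.
28 kHz and 58 kHz both map to 15 kHz.

28 kHz, 58 kHz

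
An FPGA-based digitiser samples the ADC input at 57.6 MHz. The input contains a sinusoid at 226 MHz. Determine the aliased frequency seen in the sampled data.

4.4 MHz

226 MHz mod fs = 53.2 MHz.
53.2 MHz > fs/2 = 28.8 MHz, folds to fs − 53.2 MHz = 4.4 MHz.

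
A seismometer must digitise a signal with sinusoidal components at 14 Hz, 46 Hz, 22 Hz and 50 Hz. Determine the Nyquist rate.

Highest-frequency component: 50 Hz.
Nyquist rate = 2 × 50 Hz = 100 Hz.

100 Hz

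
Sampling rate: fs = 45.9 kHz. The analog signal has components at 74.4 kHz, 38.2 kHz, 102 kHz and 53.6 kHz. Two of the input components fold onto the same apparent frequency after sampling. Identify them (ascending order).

38.2 kHz, 53.6 kHz

fs/2 = 22.95 kHz.
74.4 kHz mod fs = 28.5 kHz.
28.5 kHz > fs/2 = 22.95 kHz, folds to fs − 28.5 kHz = 17.4 kHz.
38.2 kHz > fs/2 = 22.95 kHz, folds to fs − 38.2 kHz = 7.7 kHz.
102 kHz mod fs = 10.2 kHz.
10.2 kHz ≤ fs/2 = 22.95 kHz, appears at 10.2 kHz.
53.6 kHz mod fs = 7.7 kHz.
7.7 kHz ≤ fs/2 = 22.95 kHz, appears at 7.7 kHz.
38.2 kHz and 53.6 kHz both map to 7.7 kHz.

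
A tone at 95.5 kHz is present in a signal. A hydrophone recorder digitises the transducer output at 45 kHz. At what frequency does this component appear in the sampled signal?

95.5 kHz mod fs = 5.5 kHz.
5.5 kHz ≤ fs/2 = 22.5 kHz, appears at 5.5 kHz.

5.5 kHz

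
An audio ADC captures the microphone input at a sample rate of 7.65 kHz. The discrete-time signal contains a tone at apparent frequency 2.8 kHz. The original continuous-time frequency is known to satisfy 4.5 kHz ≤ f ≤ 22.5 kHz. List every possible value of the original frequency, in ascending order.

4.85 kHz, 10.45 kHz, 12.5 kHz, 18.1 kHz, 20.15 kHz

Frequencies that alias to 2.8 kHz are k·fs ± 2.8 kHz for integer k ≥ 0.
k=0: 2.8 kHz.
k=1: 4.85 kHz, 10.45 kHz.
k=2: 12.5 kHz, 18.1 kHz.
k=3: 20.15 kHz, 25.75 kHz.
k=4: 27.8 kHz, 33.4 kHz.
Within [4.5 kHz, 22.5 kHz]: 4.85 kHz, 10.45 kHz, 12.5 kHz, 18.1 kHz, 20.15 kHz.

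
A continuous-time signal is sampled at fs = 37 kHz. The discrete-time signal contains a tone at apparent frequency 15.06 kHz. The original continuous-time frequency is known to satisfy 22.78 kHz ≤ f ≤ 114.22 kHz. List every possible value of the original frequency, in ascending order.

52.06 kHz, 58.94 kHz, 89.06 kHz, 95.94 kHz

Frequencies that alias to 15.06 kHz are k·fs ± 15.06 kHz for integer k ≥ 0.
k=0: 15.06 kHz.
k=1: 21.94 kHz, 52.06 kHz.
k=2: 58.94 kHz, 89.06 kHz.
k=3: 95.94 kHz, 126.06 kHz.
k=4: 132.94 kHz, 163.06 kHz.
Within [22.78 kHz, 114.22 kHz]: 52.06 kHz, 58.94 kHz, 89.06 kHz, 95.94 kHz.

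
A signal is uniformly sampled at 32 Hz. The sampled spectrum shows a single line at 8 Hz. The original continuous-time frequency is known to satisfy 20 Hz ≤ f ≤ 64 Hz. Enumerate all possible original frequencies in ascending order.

Frequencies that alias to 8 Hz are k·fs ± 8 Hz for integer k ≥ 0.
k=0: 8 Hz.
k=1: 24 Hz, 40 Hz.
k=2: 56 Hz, 72 Hz.
k=3: 88 Hz, 104 Hz.
Within [20 Hz, 64 Hz]: 24 Hz, 40 Hz, 56 Hz.

24 Hz, 40 Hz, 56 Hz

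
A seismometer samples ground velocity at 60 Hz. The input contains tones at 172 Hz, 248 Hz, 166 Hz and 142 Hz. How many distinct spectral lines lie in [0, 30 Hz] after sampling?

3

fs/2 = 30 Hz.
172 Hz mod fs = 52 Hz.
52 Hz > fs/2 = 30 Hz, folds to fs − 52 Hz = 8 Hz.
248 Hz mod fs = 8 Hz.
8 Hz ≤ fs/2 = 30 Hz, appears at 8 Hz.
166 Hz mod fs = 46 Hz.
46 Hz > fs/2 = 30 Hz, folds to fs − 46 Hz = 14 Hz.
142 Hz mod fs = 22 Hz.
22 Hz ≤ fs/2 = 30 Hz, appears at 22 Hz.
Distinct values: {8 Hz, 14 Hz, 22 Hz} → 3.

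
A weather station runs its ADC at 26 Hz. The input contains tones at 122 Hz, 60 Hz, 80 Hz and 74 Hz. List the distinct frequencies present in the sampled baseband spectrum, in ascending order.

fs/2 = 13 Hz.
122 Hz mod fs = 18 Hz.
18 Hz > fs/2 = 13 Hz, folds to fs − 18 Hz = 8 Hz.
60 Hz mod fs = 8 Hz.
8 Hz ≤ fs/2 = 13 Hz, appears at 8 Hz.
80 Hz mod fs = 2 Hz.
2 Hz ≤ fs/2 = 13 Hz, appears at 2 Hz.
74 Hz mod fs = 22 Hz.
22 Hz > fs/2 = 13 Hz, folds to fs − 22 Hz = 4 Hz.
Distinct values: {2 Hz, 4 Hz, 8 Hz}.

2 Hz, 4 Hz, 8 Hz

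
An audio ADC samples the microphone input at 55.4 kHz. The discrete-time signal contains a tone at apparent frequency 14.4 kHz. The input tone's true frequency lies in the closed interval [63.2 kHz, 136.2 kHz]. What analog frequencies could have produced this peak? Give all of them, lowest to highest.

69.8 kHz, 96.4 kHz, 125.2 kHz

Frequencies that alias to 14.4 kHz are k·fs ± 14.4 kHz for integer k ≥ 0.
k=0: 14.4 kHz.
k=1: 41 kHz, 69.8 kHz.
k=2: 96.4 kHz, 125.2 kHz.
k=3: 151.8 kHz, 180.6 kHz.
Within [63.2 kHz, 136.2 kHz]: 69.8 kHz, 96.4 kHz, 125.2 kHz.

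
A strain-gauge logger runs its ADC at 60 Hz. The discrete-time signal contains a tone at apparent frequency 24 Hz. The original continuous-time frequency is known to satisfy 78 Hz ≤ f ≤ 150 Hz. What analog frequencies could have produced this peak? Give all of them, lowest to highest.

Frequencies that alias to 24 Hz are k·fs ± 24 Hz for integer k ≥ 0.
k=0: 24 Hz.
k=1: 36 Hz, 84 Hz.
k=2: 96 Hz, 144 Hz.
k=3: 156 Hz, 204 Hz.
Within [78 Hz, 150 Hz]: 84 Hz, 96 Hz, 144 Hz.

84 Hz, 96 Hz, 144 Hz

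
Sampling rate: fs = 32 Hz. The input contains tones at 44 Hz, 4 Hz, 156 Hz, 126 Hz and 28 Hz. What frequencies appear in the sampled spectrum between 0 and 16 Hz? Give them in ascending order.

2 Hz, 4 Hz, 12 Hz

fs/2 = 16 Hz.
44 Hz mod fs = 12 Hz.
12 Hz ≤ fs/2 = 16 Hz, appears at 12 Hz.
4 Hz ≤ fs/2 = 16 Hz, passes unchanged.
156 Hz mod fs = 28 Hz.
28 Hz > fs/2 = 16 Hz, folds to fs − 28 Hz = 4 Hz.
126 Hz mod fs = 30 Hz.
30 Hz > fs/2 = 16 Hz, folds to fs − 30 Hz = 2 Hz.
28 Hz > fs/2 = 16 Hz, folds to fs − 28 Hz = 4 Hz.
Distinct values: {2 Hz, 4 Hz, 12 Hz}.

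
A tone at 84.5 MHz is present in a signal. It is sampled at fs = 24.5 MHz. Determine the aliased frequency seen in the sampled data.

84.5 MHz mod fs = 11 MHz.
11 MHz ≤ fs/2 = 12.25 MHz, appears at 11 MHz.

11 MHz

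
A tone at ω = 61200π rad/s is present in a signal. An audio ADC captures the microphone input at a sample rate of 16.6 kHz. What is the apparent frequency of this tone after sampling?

2.6 kHz

ω = 61200π rad/s → f = ω/(2π) = 30600 Hz = 30.6 kHz.
30.6 kHz mod fs = 14 kHz.
14 kHz > fs/2 = 8.3 kHz, folds to fs − 14 kHz = 2.6 kHz.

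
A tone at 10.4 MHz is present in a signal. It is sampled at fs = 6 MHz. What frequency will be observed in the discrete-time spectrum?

1.6 MHz

10.4 MHz mod fs = 4.4 MHz.
4.4 MHz > fs/2 = 3 MHz, folds to fs − 4.4 MHz = 1.6 MHz.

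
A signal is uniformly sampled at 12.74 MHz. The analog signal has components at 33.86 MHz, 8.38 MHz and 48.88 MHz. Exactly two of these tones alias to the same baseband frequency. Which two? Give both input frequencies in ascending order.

fs/2 = 6.37 MHz.
33.86 MHz mod fs = 8.38 MHz.
8.38 MHz > fs/2 = 6.37 MHz, folds to fs − 8.38 MHz = 4.36 MHz.
8.38 MHz > fs/2 = 6.37 MHz, folds to fs − 8.38 MHz = 4.36 MHz.
48.88 MHz mod fs = 10.66 MHz.
10.66 MHz > fs/2 = 6.37 MHz, folds to fs − 10.66 MHz = 2.08 MHz.
8.38 MHz and 33.86 MHz both map to 4.36 MHz.

8.38 MHz, 33.86 MHz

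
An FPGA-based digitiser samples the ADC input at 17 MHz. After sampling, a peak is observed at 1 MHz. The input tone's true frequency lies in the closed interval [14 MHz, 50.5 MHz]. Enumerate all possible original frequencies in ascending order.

Frequencies that alias to 1 MHz are k·fs ± 1 MHz for integer k ≥ 0.
k=0: 1 MHz.
k=1: 16 MHz, 18 MHz.
k=2: 33 MHz, 35 MHz.
k=3: 50 MHz, 52 MHz.
k=4: 67 MHz, 69 MHz.
Within [14 MHz, 50.5 MHz]: 16 MHz, 18 MHz, 33 MHz, 35 MHz, 50 MHz.

16 MHz, 18 MHz, 33 MHz, 35 MHz, 50 MHz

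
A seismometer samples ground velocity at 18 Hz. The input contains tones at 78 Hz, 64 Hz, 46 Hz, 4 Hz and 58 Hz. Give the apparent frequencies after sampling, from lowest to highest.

fs/2 = 9 Hz.
78 Hz mod fs = 6 Hz.
6 Hz ≤ fs/2 = 9 Hz, appears at 6 Hz.
64 Hz mod fs = 10 Hz.
10 Hz > fs/2 = 9 Hz, folds to fs − 10 Hz = 8 Hz.
46 Hz mod fs = 10 Hz.
10 Hz > fs/2 = 9 Hz, folds to fs − 10 Hz = 8 Hz.
4 Hz ≤ fs/2 = 9 Hz, passes unchanged.
58 Hz mod fs = 4 Hz.
4 Hz ≤ fs/2 = 9 Hz, appears at 4 Hz.
Distinct values: {4 Hz, 6 Hz, 8 Hz}.

4 Hz, 6 Hz, 8 Hz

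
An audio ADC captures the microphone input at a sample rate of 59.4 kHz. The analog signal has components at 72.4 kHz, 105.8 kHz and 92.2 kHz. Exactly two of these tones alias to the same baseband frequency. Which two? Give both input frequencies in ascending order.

fs/2 = 29.7 kHz.
72.4 kHz mod fs = 13 kHz.
13 kHz ≤ fs/2 = 29.7 kHz, appears at 13 kHz.
105.8 kHz mod fs = 46.4 kHz.
46.4 kHz > fs/2 = 29.7 kHz, folds to fs − 46.4 kHz = 13 kHz.
92.2 kHz mod fs = 32.8 kHz.
32.8 kHz > fs/2 = 29.7 kHz, folds to fs − 32.8 kHz = 26.6 kHz.
72.4 kHz and 105.8 kHz both map to 13 kHz.

72.4 kHz, 105.8 kHz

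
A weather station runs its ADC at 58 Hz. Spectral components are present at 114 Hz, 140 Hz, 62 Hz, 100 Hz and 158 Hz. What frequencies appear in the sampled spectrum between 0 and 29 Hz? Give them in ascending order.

fs/2 = 29 Hz.
114 Hz mod fs = 56 Hz.
56 Hz > fs/2 = 29 Hz, folds to fs − 56 Hz = 2 Hz.
140 Hz mod fs = 24 Hz.
24 Hz ≤ fs/2 = 29 Hz, appears at 24 Hz.
62 Hz mod fs = 4 Hz.
4 Hz ≤ fs/2 = 29 Hz, appears at 4 Hz.
100 Hz mod fs = 42 Hz.
42 Hz > fs/2 = 29 Hz, folds to fs − 42 Hz = 16 Hz.
158 Hz mod fs = 42 Hz.
42 Hz > fs/2 = 29 Hz, folds to fs − 42 Hz = 16 Hz.
Distinct values: {2 Hz, 4 Hz, 16 Hz, 24 Hz}.

2 Hz, 4 Hz, 16 Hz, 24 Hz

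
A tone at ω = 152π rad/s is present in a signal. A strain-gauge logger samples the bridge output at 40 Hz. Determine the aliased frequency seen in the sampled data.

ω = 152π rad/s → f = ω/(2π) = 76 Hz.
76 Hz mod fs = 36 Hz.
36 Hz > fs/2 = 20 Hz, folds to fs − 36 Hz = 4 Hz.

4 Hz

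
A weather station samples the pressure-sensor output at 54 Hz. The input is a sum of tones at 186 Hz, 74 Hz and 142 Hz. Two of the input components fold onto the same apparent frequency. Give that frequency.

20 Hz

fs/2 = 27 Hz.
186 Hz mod fs = 24 Hz.
24 Hz ≤ fs/2 = 27 Hz, appears at 24 Hz.
74 Hz mod fs = 20 Hz.
20 Hz ≤ fs/2 = 27 Hz, appears at 20 Hz.
142 Hz mod fs = 34 Hz.
34 Hz > fs/2 = 27 Hz, folds to fs − 34 Hz = 20 Hz.
74 Hz and 142 Hz both map to 20 Hz.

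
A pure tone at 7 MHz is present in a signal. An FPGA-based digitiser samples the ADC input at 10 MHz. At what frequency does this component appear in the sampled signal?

3 MHz

7 MHz > fs/2 = 5 MHz, folds to fs − 7 MHz = 3 MHz.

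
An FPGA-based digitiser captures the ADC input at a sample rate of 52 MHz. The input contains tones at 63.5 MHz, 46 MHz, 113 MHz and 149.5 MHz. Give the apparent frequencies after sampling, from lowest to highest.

fs/2 = 26 MHz.
63.5 MHz mod fs = 11.5 MHz.
11.5 MHz ≤ fs/2 = 26 MHz, appears at 11.5 MHz.
46 MHz > fs/2 = 26 MHz, folds to fs − 46 MHz = 6 MHz.
113 MHz mod fs = 9 MHz.
9 MHz ≤ fs/2 = 26 MHz, appears at 9 MHz.
149.5 MHz mod fs = 45.5 MHz.
45.5 MHz > fs/2 = 26 MHz, folds to fs − 45.5 MHz = 6.5 MHz.
Distinct values: {6 MHz, 6.5 MHz, 9 MHz, 11.5 MHz}.

6 MHz, 6.5 MHz, 9 MHz, 11.5 MHz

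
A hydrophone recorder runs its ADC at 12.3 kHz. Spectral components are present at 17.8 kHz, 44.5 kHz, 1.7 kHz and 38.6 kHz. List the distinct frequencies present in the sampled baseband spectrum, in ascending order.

fs/2 = 6.15 kHz.
17.8 kHz mod fs = 5.5 kHz.
5.5 kHz ≤ fs/2 = 6.15 kHz, appears at 5.5 kHz.
44.5 kHz mod fs = 7.6 kHz.
7.6 kHz > fs/2 = 6.15 kHz, folds to fs − 7.6 kHz = 4.7 kHz.
1.7 kHz ≤ fs/2 = 6.15 kHz, passes unchanged.
38.6 kHz mod fs = 1.7 kHz.
1.7 kHz ≤ fs/2 = 6.15 kHz, appears at 1.7 kHz.
Distinct values: {1.7 kHz, 4.7 kHz, 5.5 kHz}.

1.7 kHz, 4.7 kHz, 5.5 kHz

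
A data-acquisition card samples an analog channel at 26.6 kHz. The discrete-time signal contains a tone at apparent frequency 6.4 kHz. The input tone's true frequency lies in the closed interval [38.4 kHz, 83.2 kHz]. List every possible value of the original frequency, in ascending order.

Frequencies that alias to 6.4 kHz are k·fs ± 6.4 kHz for integer k ≥ 0.
k=0: 6.4 kHz.
k=1: 20.2 kHz, 33 kHz.
k=2: 46.8 kHz, 59.6 kHz.
k=3: 73.4 kHz, 86.2 kHz.
k=4: 100 kHz, 112.8 kHz.
Within [38.4 kHz, 83.2 kHz]: 46.8 kHz, 59.6 kHz, 73.4 kHz.

46.8 kHz, 59.6 kHz, 73.4 kHz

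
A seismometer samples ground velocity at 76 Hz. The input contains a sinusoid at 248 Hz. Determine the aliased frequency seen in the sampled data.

248 Hz mod fs = 20 Hz.
20 Hz ≤ fs/2 = 38 Hz, appears at 20 Hz.

20 Hz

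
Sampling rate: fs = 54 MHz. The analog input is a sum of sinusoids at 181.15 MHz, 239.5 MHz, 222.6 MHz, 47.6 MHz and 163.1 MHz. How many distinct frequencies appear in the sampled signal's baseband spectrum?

fs/2 = 27 MHz.
181.15 MHz mod fs = 19.15 MHz.
19.15 MHz ≤ fs/2 = 27 MHz, appears at 19.15 MHz.
239.5 MHz mod fs = 23.5 MHz.
23.5 MHz ≤ fs/2 = 27 MHz, appears at 23.5 MHz.
222.6 MHz mod fs = 6.6 MHz.
6.6 MHz ≤ fs/2 = 27 MHz, appears at 6.6 MHz.
47.6 MHz > fs/2 = 27 MHz, folds to fs − 47.6 MHz = 6.4 MHz.
163.1 MHz mod fs = 1.1 MHz.
1.1 MHz ≤ fs/2 = 27 MHz, appears at 1.1 MHz.
Distinct values: {1.1 MHz, 6.4 MHz, 6.6 MHz, 19.15 MHz, 23.5 MHz} → 5.

5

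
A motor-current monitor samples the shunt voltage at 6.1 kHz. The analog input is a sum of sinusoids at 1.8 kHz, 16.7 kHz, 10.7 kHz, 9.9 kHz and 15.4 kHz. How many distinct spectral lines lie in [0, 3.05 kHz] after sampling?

5

fs/2 = 3.05 kHz.
1.8 kHz ≤ fs/2 = 3.05 kHz, passes unchanged.
16.7 kHz mod fs = 4.5 kHz.
4.5 kHz > fs/2 = 3.05 kHz, folds to fs − 4.5 kHz = 1.6 kHz.
10.7 kHz mod fs = 4.6 kHz.
4.6 kHz > fs/2 = 3.05 kHz, folds to fs − 4.6 kHz = 1.5 kHz.
9.9 kHz mod fs = 3.8 kHz.
3.8 kHz > fs/2 = 3.05 kHz, folds to fs − 3.8 kHz = 2.3 kHz.
15.4 kHz mod fs = 3.2 kHz.
3.2 kHz > fs/2 = 3.05 kHz, folds to fs − 3.2 kHz = 2.9 kHz.
Distinct values: {1.5 kHz, 1.6 kHz, 1.8 kHz, 2.3 kHz, 2.9 kHz} → 5.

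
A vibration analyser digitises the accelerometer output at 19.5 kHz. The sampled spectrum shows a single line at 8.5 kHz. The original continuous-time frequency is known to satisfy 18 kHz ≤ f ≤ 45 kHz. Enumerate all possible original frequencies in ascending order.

28 kHz, 30.5 kHz

Frequencies that alias to 8.5 kHz are k·fs ± 8.5 kHz for integer k ≥ 0.
k=0: 8.5 kHz.
k=1: 11 kHz, 28 kHz.
k=2: 30.5 kHz, 47.5 kHz.
k=3: 50 kHz, 67 kHz.
Within [18 kHz, 45 kHz]: 28 kHz, 30.5 kHz.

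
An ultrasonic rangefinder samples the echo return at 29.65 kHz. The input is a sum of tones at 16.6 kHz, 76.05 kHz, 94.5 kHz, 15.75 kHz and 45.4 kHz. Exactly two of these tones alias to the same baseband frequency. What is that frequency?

fs/2 = 14.825 kHz.
16.6 kHz > fs/2 = 14.825 kHz, folds to fs − 16.6 kHz = 13.05 kHz.
76.05 kHz mod fs = 16.75 kHz.
16.75 kHz > fs/2 = 14.825 kHz, folds to fs − 16.75 kHz = 12.9 kHz.
94.5 kHz mod fs = 5.55 kHz.
5.55 kHz ≤ fs/2 = 14.825 kHz, appears at 5.55 kHz.
15.75 kHz > fs/2 = 14.825 kHz, folds to fs − 15.75 kHz = 13.9 kHz.
45.4 kHz mod fs = 15.75 kHz.
15.75 kHz > fs/2 = 14.825 kHz, folds to fs − 15.75 kHz = 13.9 kHz.
15.75 kHz and 45.4 kHz both map to 13.9 kHz.

13.9 kHz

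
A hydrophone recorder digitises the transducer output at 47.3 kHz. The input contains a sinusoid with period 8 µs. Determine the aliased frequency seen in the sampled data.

16.9 kHz

T = 8 µs → f = 1/T = 125 kHz.
125 kHz mod fs = 30.4 kHz.
30.4 kHz > fs/2 = 23.65 kHz, folds to fs − 30.4 kHz = 16.9 kHz.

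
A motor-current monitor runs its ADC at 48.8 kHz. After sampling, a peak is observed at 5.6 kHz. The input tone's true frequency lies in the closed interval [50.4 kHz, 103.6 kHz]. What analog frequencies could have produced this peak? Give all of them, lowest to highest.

54.4 kHz, 92 kHz, 103.2 kHz

Frequencies that alias to 5.6 kHz are k·fs ± 5.6 kHz for integer k ≥ 0.
k=0: 5.6 kHz.
k=1: 43.2 kHz, 54.4 kHz.
k=2: 92 kHz, 103.2 kHz.
k=3: 140.8 kHz, 152 kHz.
Within [50.4 kHz, 103.6 kHz]: 54.4 kHz, 92 kHz, 103.2 kHz.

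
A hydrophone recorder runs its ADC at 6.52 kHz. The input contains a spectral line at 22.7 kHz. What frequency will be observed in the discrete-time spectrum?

3.14 kHz

22.7 kHz mod fs = 3.14 kHz.
3.14 kHz ≤ fs/2 = 3.26 kHz, appears at 3.14 kHz.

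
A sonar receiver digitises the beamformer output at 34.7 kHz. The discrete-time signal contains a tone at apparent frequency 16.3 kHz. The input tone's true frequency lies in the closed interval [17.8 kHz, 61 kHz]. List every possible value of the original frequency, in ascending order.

Frequencies that alias to 16.3 kHz are k·fs ± 16.3 kHz for integer k ≥ 0.
k=0: 16.3 kHz.
k=1: 18.4 kHz, 51 kHz.
k=2: 53.1 kHz, 85.7 kHz.
k=3: 87.8 kHz, 120.4 kHz.
Within [17.8 kHz, 61 kHz]: 18.4 kHz, 51 kHz, 53.1 kHz.

18.4 kHz, 51 kHz, 53.1 kHz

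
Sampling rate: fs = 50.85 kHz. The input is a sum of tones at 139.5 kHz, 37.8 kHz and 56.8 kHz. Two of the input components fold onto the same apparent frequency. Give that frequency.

13.05 kHz

fs/2 = 25.425 kHz.
139.5 kHz mod fs = 37.8 kHz.
37.8 kHz > fs/2 = 25.425 kHz, folds to fs − 37.8 kHz = 13.05 kHz.
37.8 kHz > fs/2 = 25.425 kHz, folds to fs − 37.8 kHz = 13.05 kHz.
56.8 kHz mod fs = 5.95 kHz.
5.95 kHz ≤ fs/2 = 25.425 kHz, appears at 5.95 kHz.
37.8 kHz and 139.5 kHz both map to 13.05 kHz.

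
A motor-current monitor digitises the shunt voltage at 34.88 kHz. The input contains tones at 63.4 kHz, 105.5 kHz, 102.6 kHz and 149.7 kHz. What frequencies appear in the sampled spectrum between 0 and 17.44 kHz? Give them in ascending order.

fs/2 = 17.44 kHz.
63.4 kHz mod fs = 28.52 kHz.
28.52 kHz > fs/2 = 17.44 kHz, folds to fs − 28.52 kHz = 6.36 kHz.
105.5 kHz mod fs = 0.86 kHz.
0.86 kHz ≤ fs/2 = 17.44 kHz, appears at 0.86 kHz.
102.6 kHz mod fs = 32.84 kHz.
32.84 kHz > fs/2 = 17.44 kHz, folds to fs − 32.84 kHz = 2.04 kHz.
149.7 kHz mod fs = 10.18 kHz.
10.18 kHz ≤ fs/2 = 17.44 kHz, appears at 10.18 kHz.
Distinct values: {0.86 kHz, 2.04 kHz, 6.36 kHz, 10.18 kHz}.

0.86 kHz, 2.04 kHz, 6.36 kHz, 10.18 kHz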